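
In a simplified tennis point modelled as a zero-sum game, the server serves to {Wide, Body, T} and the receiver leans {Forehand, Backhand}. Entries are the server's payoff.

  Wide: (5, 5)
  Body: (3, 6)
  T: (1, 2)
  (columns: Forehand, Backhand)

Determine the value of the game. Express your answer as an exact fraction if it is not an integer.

5

Row minima: Wide → 5, Body → 3, T → 1; maximin = 5.
Column maxima: Forehand → 5, Backhand → 6; minimax = 5.
Since maximin = minimax = 5, there is a saddle point and the value is 5.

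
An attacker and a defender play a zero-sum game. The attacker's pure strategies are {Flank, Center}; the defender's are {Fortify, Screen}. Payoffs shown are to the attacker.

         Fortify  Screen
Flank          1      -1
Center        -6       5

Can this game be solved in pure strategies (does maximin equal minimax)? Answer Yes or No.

No

Row minima: Flank → -1, Center → -6; maximin = -1.
Column maxima: Fortify → 1, Screen → 5; minimax = 1.
-1 ≠ 1, so no pure-strategy equilibrium exists.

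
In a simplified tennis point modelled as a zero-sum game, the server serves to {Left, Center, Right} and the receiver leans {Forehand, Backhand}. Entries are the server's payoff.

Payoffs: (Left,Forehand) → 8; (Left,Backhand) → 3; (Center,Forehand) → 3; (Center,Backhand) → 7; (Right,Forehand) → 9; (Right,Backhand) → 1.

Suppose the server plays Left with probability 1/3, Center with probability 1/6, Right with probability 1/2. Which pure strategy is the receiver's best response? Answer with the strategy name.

Backhand

If the receiver plays Forehand, the server's expected payoff is (1/3)·8 + (1/6)·3 + (1/2)·9 = 23/3.
If the receiver plays Backhand, the server's expected payoff is (1/3)·3 + (1/6)·7 + (1/2)·1 = 8/3.
The receiver minimizes the server's payoff; the smallest is 8/3, so the best response is Backhand.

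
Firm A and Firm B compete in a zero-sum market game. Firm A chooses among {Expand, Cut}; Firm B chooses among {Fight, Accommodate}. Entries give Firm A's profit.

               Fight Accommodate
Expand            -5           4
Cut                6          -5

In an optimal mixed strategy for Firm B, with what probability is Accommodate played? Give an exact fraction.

11/20

Row minima: Expand → -5, Cut → -5; maximin = -5.
Column maxima: Fight → 6, Accommodate → 4; minimax = 4.
-5 ≠ 4, so there is no saddle point; optimal play is mixed.
Let Firm A play Expand with probability p. Expected payoff against Fight: (-5)p + 6(1−p) = −11p + 6; against Accommodate: 4p + (-5)(1−p) = 9p − 5.
Setting these equal: −11p + 6 = 9p − 5 ⇒ −20p = -11 ⇒ p = 11/20, and the value is (-11)·(11/20) + 6 = -1/20.
For Firm B: with q = P(Fight), equating Expand's and Cut's payoffs gives −9q + 4 = 11q − 5 ⇒ q = 9/20.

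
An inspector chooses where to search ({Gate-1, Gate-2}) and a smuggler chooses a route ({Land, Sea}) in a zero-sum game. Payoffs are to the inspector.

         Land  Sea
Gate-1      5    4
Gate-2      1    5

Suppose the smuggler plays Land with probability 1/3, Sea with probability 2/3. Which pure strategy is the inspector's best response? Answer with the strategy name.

Gate-1

Expected payoff of Gate-1: (1/3)·5 + (2/3)·4 = 13/3.
Expected payoff of Gate-2: (1/3)·1 + (2/3)·5 = 11/3.
The largest is 13/3, so the inspector's best response is Gate-1.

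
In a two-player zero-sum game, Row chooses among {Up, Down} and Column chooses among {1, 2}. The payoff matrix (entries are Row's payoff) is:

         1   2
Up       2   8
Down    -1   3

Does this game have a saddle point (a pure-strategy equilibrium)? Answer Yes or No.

Row minima: Up → 2, Down → -1; maximin = 2.
Column maxima: 1 → 2, 2 → 8; minimax = 2.
maximin = minimax = 2, so a saddle point exists.

Yes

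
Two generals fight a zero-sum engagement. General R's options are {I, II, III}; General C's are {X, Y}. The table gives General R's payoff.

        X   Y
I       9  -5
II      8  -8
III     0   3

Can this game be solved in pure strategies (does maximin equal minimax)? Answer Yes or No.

Row minima: I → -5, II → -8, III → 0; maximin = 0.
Column maxima: X → 9, Y → 3; minimax = 3.
0 ≠ 3, so no pure-strategy equilibrium exists.

No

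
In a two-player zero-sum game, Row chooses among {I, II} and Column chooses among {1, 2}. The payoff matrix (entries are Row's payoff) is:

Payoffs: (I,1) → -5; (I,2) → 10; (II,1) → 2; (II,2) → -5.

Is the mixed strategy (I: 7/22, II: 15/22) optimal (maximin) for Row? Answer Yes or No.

Against 1 this mix gives (7/22)·(-5) + (15/22)·2 = -5/22.
Against 2 this mix gives (7/22)·10 + (15/22)·(-5) = -5/22.
All of Column's active replies (1, 2) yield -5/22, and no column does worse for Row. The mix makes Column indifferent and guarantees -5/22, so it is optimal.

Yes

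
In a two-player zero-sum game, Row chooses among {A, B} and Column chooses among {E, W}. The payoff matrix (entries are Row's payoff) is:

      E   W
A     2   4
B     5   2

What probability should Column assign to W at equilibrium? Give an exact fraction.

3/5

Row minima: A → 2, B → 2; maximin = 2.
Column maxima: E → 5, W → 4; minimax = 4.
2 ≠ 4, so there is no saddle point; optimal play is mixed.
Let Row play A with probability p. Expected payoff against E: 2p + 5(1−p) = −3p + 5; against W: 4p + 2(1−p) = 2p + 2.
Setting these equal: −3p + 5 = 2p + 2 ⇒ −5p = -3 ⇒ p = 3/5, and the value is (-3)·(3/5) + 5 = 16/5.
For Column: with q = P(E), equating A's and B's payoffs gives −2q + 4 = 3q + 2 ⇒ q = 2/5.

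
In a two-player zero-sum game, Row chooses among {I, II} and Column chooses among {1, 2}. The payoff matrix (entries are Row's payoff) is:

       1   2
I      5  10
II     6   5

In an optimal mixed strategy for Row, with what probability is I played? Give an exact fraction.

1/6

Row minima: I → 5, II → 5; maximin = 5.
Column maxima: 1 → 6, 2 → 10; minimax = 6.
5 ≠ 6, so there is no saddle point; optimal play is mixed.
Let Row play I with probability p. Expected payoff against 1: 5p + 6(1−p) = −p + 6; against 2: 10p + 5(1−p) = 5p + 5.
Setting these equal: −p + 6 = 5p + 5 ⇒ −6p = -1 ⇒ p = 1/6, and the value is (-1)·(1/6) + 6 = 35/6.
For Column: with q = P(1), equating I's and II's payoffs gives −5q + 10 = q + 5 ⇒ q = 5/6.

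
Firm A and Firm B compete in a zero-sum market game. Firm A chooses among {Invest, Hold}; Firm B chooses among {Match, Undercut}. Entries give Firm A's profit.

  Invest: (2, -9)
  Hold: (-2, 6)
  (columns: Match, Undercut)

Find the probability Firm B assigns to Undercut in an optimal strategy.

Row minima: Invest → -9, Hold → -2; maximin = -2.
Column maxima: Match → 2, Undercut → 6; minimax = 2.
-2 ≠ 2, so there is no saddle point; optimal play is mixed.
Let Firm A play Invest with probability p. Expected payoff against Match: 2p + (-2)(1−p) = 4p − 2; against Undercut: (-9)p + 6(1−p) = −15p + 6.
Setting these equal: 4p − 2 = −15p + 6 ⇒ 19p = 8 ⇒ p = 8/19, and the value is (4)·(8/19) − 2 = -6/19.
For Firm B: with q = P(Match), equating Invest's and Hold's payoffs gives 11q − 9 = −8q + 6 ⇒ q = 15/19.

4/19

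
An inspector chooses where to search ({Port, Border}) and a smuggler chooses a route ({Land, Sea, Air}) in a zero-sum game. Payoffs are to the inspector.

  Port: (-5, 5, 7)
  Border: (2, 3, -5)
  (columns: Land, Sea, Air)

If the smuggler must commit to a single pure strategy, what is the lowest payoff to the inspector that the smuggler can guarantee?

2

Column maxima: Land → 2, Sea → 5, Air → 7.
The smallest of these is 2.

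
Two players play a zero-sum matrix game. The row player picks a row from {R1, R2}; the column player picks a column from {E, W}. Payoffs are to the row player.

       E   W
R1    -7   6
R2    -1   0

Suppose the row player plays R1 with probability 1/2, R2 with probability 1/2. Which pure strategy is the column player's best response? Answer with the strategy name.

If the column player plays E, the row player's expected payoff is (1/2)·(-7) + (1/2)·(-1) = -4.
If the column player plays W, the row player's expected payoff is (1/2)·6 + (1/2)·0 = 3.
The column player minimizes the row player's payoff; the smallest is -4, so the best response is E.

E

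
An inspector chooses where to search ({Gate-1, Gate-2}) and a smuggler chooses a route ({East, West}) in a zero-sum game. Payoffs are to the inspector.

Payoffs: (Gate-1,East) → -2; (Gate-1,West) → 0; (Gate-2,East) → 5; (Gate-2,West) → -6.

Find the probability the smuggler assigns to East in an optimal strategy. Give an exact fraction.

6/13

Row minima: Gate-1 → -2, Gate-2 → -6; maximin = -2.
Column maxima: East → 5, West → 0; minimax = 0.
-2 ≠ 0, so there is no saddle point; optimal play is mixed.
Let the inspector play Gate-1 with probability p. Expected payoff against East: (-2)p + 5(1−p) = −7p + 5; against West: 0p + (-6)(1−p) = 6p − 6.
Setting these equal: −7p + 5 = 6p − 6 ⇒ −13p = -11 ⇒ p = 11/13, and the value is (-7)·(11/13) + 5 = -12/13.
For the smuggler: with q = P(East), equating Gate-1's and Gate-2's payoffs gives −2q = 11q − 6 ⇒ q = 6/13.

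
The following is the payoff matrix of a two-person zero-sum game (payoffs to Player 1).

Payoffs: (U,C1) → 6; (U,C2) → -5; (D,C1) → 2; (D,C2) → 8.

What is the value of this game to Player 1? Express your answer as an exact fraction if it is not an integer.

58/17

Row minima: U → -5, D → 2; maximin = 2.
Column maxima: C1 → 6, C2 → 8; minimax = 6.
2 ≠ 6, so there is no saddle point; optimal play is mixed.
Let Player 1 play U with probability p. Expected payoff against C1: 6p + 2(1−p) = 4p + 2; against C2: (-5)p + 8(1−p) = −13p + 8.
Setting these equal: 4p + 2 = −13p + 8 ⇒ 17p = 6 ⇒ p = 6/17, and the value is (4)·(6/17) + 2 = 58/17.
For Player 2: with q = P(C1), equating U's and D's payoffs gives 11q − 5 = −6q + 8 ⇒ q = 13/17.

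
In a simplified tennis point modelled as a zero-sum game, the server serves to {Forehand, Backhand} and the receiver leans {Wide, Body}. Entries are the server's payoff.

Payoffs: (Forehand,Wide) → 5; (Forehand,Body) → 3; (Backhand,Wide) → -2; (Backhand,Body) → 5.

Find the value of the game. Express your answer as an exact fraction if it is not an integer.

Row minima: Forehand → 3, Backhand → -2; maximin = 3.
Column maxima: Wide → 5, Body → 5; minimax = 5.
3 ≠ 5, so there is no saddle point; optimal play is mixed.
Let the server play Forehand with probability p. Expected payoff against Wide: 5p + (-2)(1−p) = 7p − 2; against Body: 3p + 5(1−p) = −2p + 5.
Setting these equal: 7p − 2 = −2p + 5 ⇒ 9p = 7 ⇒ p = 7/9, and the value is (7)·(7/9) − 2 = 31/9.
For the receiver: with q = P(Wide), equating Forehand's and Backhand's payoffs gives 2q + 3 = −7q + 5 ⇒ q = 2/9.

31/9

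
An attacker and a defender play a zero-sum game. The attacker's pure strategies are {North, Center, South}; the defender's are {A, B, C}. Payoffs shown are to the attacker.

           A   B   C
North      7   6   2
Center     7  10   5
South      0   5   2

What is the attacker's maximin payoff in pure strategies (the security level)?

Row minima: North → 2, Center → 5, South → 0.
The best of these is 5.

5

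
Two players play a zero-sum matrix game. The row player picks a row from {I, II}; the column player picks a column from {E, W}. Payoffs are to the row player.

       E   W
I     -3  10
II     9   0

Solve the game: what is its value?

45/11

Row minima: I → -3, II → 0; maximin = 0.
Column maxima: E → 9, W → 10; minimax = 9.
0 ≠ 9, so there is no saddle point; optimal play is mixed.
Let the row player play I with probability p. Expected payoff against E: (-3)p + 9(1−p) = −12p + 9; against W: 10p + 0(1−p) = 10p.
Setting these equal: −12p + 9 = 10p ⇒ −22p = -9 ⇒ p = 9/22, and the value is (-12)·(9/22) + 9 = 45/11.
For the column player: with q = P(E), equating I's and II's payoffs gives −13q + 10 = 9q ⇒ q = 5/11.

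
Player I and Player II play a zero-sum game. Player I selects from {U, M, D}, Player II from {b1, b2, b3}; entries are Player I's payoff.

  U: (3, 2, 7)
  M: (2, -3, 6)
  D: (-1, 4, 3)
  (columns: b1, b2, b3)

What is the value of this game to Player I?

7/3

Row minima: U → 2, M → -3, D → -1; maximin = 2.
Column maxima: b1 → 3, b2 → 4, b3 → 7; minimax = 3.
2 ≠ 3, so there is no saddle point; optimal play is mixed.
M is strictly dominated by U, so Player I never plays it.
b3 is strictly dominated by b1 (it gives Player I strictly more in every row), so Player II never plays it.
On the remaining 2×2 (U, D vs b1, b2):
Let Player I play U with probability p. Expected payoff against b1: 3p + (-1)(1−p) = 4p − 1; against b2: 2p + 4(1−p) = −2p + 4.
Setting these equal: 4p − 1 = −2p + 4 ⇒ 6p = 5 ⇒ p = 5/6, and the value is (4)·(5/6) − 1 = 7/3.
For Player II: with q = P(b1), equating U's and D's payoffs gives q + 2 = −5q + 4 ⇒ q = 1/3.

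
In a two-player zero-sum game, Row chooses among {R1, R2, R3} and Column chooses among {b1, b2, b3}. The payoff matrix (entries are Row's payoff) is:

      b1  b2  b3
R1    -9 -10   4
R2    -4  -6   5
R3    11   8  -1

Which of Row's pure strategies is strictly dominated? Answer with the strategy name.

R1

R2 gives a strictly higher payoff than R1 against every column: -4 > -9, -6 > -10, 5 > 4.
So R1 is strictly dominated and Row never plays it.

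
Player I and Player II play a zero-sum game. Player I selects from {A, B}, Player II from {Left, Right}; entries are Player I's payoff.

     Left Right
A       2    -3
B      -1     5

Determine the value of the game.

Row minima: A → -3, B → -1; maximin = -1.
Column maxima: Left → 2, Right → 5; minimax = 2.
-1 ≠ 2, so there is no saddle point; optimal play is mixed.
Let Player I play A with probability p. Expected payoff against Left: 2p + (-1)(1−p) = 3p − 1; against Right: (-3)p + 5(1−p) = −8p + 5.
Setting these equal: 3p − 1 = −8p + 5 ⇒ 11p = 6 ⇒ p = 6/11, and the value is (3)·(6/11) − 1 = 7/11.
For Player II: with q = P(Left), equating A's and B's payoffs gives 5q − 3 = −6q + 5 ⇒ q = 8/11.

7/11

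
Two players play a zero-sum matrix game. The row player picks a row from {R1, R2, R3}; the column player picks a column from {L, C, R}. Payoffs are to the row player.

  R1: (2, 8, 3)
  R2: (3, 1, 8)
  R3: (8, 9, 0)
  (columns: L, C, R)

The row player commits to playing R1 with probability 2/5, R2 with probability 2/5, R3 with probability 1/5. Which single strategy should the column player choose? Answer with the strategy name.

If the column player plays L, the row player's expected payoff is (2/5)·2 + (2/5)·3 + (1/5)·8 = 18/5.
If the column player plays C, the row player's expected payoff is (2/5)·8 + (2/5)·1 + (1/5)·9 = 27/5.
If the column player plays R, the row player's expected payoff is (2/5)·3 + (2/5)·8 + (1/5)·0 = 22/5.
The column player minimizes the row player's payoff; the smallest is 18/5, so the best response is L.

L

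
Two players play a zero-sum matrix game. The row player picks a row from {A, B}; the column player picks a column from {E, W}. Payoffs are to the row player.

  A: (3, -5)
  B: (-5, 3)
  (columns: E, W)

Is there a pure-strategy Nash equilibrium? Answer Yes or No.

Row minima: A → -5, B → -5; maximin = -5.
Column maxima: E → 3, W → 3; minimax = 3.
-5 ≠ 3, so no pure-strategy equilibrium exists.

No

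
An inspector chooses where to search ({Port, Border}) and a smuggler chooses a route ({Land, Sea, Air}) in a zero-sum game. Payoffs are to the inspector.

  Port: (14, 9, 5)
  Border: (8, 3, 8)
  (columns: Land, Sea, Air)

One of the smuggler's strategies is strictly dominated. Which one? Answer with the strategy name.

Land

Sea holds the inspector's payoff strictly below Land in every row: 9 < 14, 3 < 8.
So Land is strictly dominated for the smuggler.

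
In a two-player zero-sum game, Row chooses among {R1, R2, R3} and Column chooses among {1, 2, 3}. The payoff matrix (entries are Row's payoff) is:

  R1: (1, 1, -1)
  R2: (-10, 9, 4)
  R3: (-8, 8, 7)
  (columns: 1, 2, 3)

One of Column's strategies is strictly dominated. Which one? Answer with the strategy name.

2

3 holds Row's payoff strictly below 2 in every row: -1 < 1, 4 < 9, 7 < 8.
So 2 is strictly dominated for Column.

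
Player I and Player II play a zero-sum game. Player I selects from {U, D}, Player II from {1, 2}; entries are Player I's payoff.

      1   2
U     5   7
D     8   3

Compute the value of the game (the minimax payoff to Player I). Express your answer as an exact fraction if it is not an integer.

41/7

Row minima: U → 5, D → 3; maximin = 5.
Column maxima: 1 → 8, 2 → 7; minimax = 7.
5 ≠ 7, so there is no saddle point; optimal play is mixed.
Let Player I play U with probability p. Expected payoff against 1: 5p + 8(1−p) = −3p + 8; against 2: 7p + 3(1−p) = 4p + 3.
Setting these equal: −3p + 8 = 4p + 3 ⇒ −7p = -5 ⇒ p = 5/7, and the value is (-3)·(5/7) + 8 = 41/7.
For Player II: with q = P(1), equating U's and D's payoffs gives −2q + 7 = 5q + 3 ⇒ q = 4/7.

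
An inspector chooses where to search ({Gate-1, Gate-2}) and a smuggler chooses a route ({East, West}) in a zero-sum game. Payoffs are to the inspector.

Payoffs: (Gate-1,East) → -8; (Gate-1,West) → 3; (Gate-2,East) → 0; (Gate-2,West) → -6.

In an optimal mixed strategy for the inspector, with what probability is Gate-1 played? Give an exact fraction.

6/17

Row minima: Gate-1 → -8, Gate-2 → -6; maximin = -6.
Column maxima: East → 0, West → 3; minimax = 0.
-6 ≠ 0, so there is no saddle point; optimal play is mixed.
Let the inspector play Gate-1 with probability p. Expected payoff against East: (-8)p + 0(1−p) = −8p; against West: 3p + (-6)(1−p) = 9p − 6.
Setting these equal: −8p = 9p − 6 ⇒ −17p = -6 ⇒ p = 6/17, and the value is (-8)·(6/17) = -48/17.
For the smuggler: with q = P(East), equating Gate-1's and Gate-2's payoffs gives −11q + 3 = 6q − 6 ⇒ q = 9/17.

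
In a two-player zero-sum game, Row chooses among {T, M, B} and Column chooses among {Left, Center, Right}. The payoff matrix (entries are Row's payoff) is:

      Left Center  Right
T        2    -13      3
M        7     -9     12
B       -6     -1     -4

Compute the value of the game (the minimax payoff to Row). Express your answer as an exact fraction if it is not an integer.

-61/21

Row minima: T → -13, M → -9, B → -6; maximin = -6.
Column maxima: Left → 7, Center → -1, Right → 12; minimax = -1.
-6 ≠ -1, so there is no saddle point; optimal play is mixed.
T is strictly dominated by M, so Row never plays it.
Right is strictly dominated by Left (it gives Row strictly more in every row), so Column never plays it.
On the remaining 2×2 (M, B vs Left, Center):
Let Row play M with probability p. Expected payoff against Left: 7p + (-6)(1−p) = 13p − 6; against Center: (-9)p + (-1)(1−p) = −8p − 1.
Setting these equal: 13p − 6 = −8p − 1 ⇒ 21p = 5 ⇒ p = 5/21, and the value is (13)·(5/21) − 6 = -61/21.
For Column: with q = P(Left), equating M's and B's payoffs gives 16q − 9 = −5q − 1 ⇒ q = 8/21.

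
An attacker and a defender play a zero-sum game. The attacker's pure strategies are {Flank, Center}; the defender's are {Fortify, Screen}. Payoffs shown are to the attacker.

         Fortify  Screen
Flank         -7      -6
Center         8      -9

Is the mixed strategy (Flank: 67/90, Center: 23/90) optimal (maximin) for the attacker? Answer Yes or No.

Against Fortify this mix gives (67/90)·(-7) + (23/90)·8 = -19/6.
Against Screen this mix gives (67/90)·(-6) + (23/90)·(-9) = -203/30.
The defender will play Screen, holding the attacker to -203/30. Shifting weight toward the row that does better against Screen would raise this floor (the equalizing mix achieves -37/6 against both Screen and Fortify), so the proposed strategy is not optimal.

No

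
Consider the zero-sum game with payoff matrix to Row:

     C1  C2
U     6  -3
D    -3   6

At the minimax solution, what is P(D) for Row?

Row minima: U → -3, D → -3; maximin = -3.
Column maxima: C1 → 6, C2 → 6; minimax = 6.
-3 ≠ 6, so there is no saddle point; optimal play is mixed.
Let Row play U with probability p. Expected payoff against C1: 6p + (-3)(1−p) = 9p − 3; against C2: (-3)p + 6(1−p) = −9p + 6.
Setting these equal: 9p − 3 = −9p + 6 ⇒ 18p = 9 ⇒ p = 1/2, and the value is (9)·(1/2) − 3 = 3/2.
For Column: with q = P(C1), equating U's and D's payoffs gives 9q − 3 = −9q + 6 ⇒ q = 1/2.

1/2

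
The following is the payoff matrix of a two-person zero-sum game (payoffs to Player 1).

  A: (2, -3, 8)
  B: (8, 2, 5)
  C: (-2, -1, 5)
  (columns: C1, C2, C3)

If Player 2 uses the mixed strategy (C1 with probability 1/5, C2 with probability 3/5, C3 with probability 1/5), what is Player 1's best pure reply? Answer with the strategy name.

B

Expected payoff of A: (1/5)·2 + (3/5)·(-3) + (1/5)·8 = 1/5.
Expected payoff of B: (1/5)·8 + (3/5)·2 + (1/5)·5 = 19/5.
Expected payoff of C: (1/5)·(-2) + (3/5)·(-1) + (1/5)·5 = 0.
The largest is 19/5, so Player 1's best response is B.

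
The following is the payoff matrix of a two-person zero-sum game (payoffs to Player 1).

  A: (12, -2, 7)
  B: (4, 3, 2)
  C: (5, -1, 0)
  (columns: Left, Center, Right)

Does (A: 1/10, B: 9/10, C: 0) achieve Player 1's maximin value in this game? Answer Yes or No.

Yes

Against Left this mix gives (1/10)·12 + (9/10)·4 = 24/5.
Against Center this mix gives (1/10)·(-2) + (9/10)·3 = 5/2.
Against Right this mix gives (1/10)·7 + (9/10)·2 = 5/2.
All of Player 2's active replies (Center, Right) yield 5/2, and no column does worse for Player 1. The mix makes Player 2 indifferent and guarantees 5/2, so it is optimal.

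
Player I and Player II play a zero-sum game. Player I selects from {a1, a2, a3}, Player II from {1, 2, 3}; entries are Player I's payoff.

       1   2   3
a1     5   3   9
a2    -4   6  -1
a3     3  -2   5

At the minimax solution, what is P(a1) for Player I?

5/6

Row minima: a1 → 3, a2 → -4, a3 → -2; maximin = 3.
Column maxima: 1 → 5, 2 → 6, 3 → 9; minimax = 5.
3 ≠ 5, so there is no saddle point; optimal play is mixed.
a3 is strictly dominated by a1, so Player I never plays it.
3 is strictly dominated by 1 (it gives Player I strictly more in every row), so Player II never plays it.
On the remaining 2×2 (a1, a2 vs 1, 2):
Let Player I play a1 with probability p. Expected payoff against 1: 5p + (-4)(1−p) = 9p − 4; against 2: 3p + 6(1−p) = −3p + 6.
Setting these equal: 9p − 4 = −3p + 6 ⇒ 12p = 10 ⇒ p = 5/6, and the value is (9)·(5/6) − 4 = 7/2.
For Player II: with q = P(1), equating a1's and a2's payoffs gives 2q + 3 = −10q + 6 ⇒ q = 1/4.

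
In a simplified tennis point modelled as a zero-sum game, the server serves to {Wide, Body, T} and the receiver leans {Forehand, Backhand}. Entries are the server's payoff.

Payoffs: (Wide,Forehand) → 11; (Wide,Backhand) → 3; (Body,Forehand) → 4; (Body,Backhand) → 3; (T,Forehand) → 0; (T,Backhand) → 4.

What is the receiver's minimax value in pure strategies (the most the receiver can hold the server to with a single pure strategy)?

4

Column maxima: Forehand → 11, Backhand → 4.
The smallest of these is 4.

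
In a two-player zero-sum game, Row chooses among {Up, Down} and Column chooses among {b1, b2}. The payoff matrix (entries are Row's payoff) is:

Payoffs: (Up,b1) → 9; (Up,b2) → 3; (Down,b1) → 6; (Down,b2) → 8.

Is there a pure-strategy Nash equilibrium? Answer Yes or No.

No

Row minima: Up → 3, Down → 6; maximin = 6.
Column maxima: b1 → 9, b2 → 8; minimax = 8.
6 ≠ 8, so no pure-strategy equilibrium exists.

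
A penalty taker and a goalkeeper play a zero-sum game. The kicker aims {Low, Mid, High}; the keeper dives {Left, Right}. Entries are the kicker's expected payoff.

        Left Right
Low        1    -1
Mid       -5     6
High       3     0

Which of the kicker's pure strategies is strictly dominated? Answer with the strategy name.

Low

High gives a strictly higher payoff than Low against every column: 3 > 1, 0 > -1.
So Low is strictly dominated and the kicker never plays it.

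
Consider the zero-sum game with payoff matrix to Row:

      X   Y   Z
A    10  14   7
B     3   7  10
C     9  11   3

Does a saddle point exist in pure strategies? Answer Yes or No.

Row minima: A → 7, B → 3, C → 3; maximin = 7.
Column maxima: X → 10, Y → 14, Z → 10; minimax = 10.
7 ≠ 10, so no pure-strategy equilibrium exists.

No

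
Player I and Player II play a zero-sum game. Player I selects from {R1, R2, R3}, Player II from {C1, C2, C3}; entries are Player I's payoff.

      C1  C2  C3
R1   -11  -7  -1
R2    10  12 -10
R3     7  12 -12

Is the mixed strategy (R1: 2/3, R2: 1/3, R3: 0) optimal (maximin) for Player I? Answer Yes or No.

Against C1 this mix gives (2/3)·(-11) + (1/3)·10 = -4.
Against C2 this mix gives (2/3)·(-7) + (1/3)·12 = -2/3.
Against C3 this mix gives (2/3)·(-1) + (1/3)·(-10) = -4.
All of Player II's active replies (C1, C3) yield -4, and no column does worse for Player I. The mix makes Player II indifferent and guarantees -4, so it is optimal.

Yes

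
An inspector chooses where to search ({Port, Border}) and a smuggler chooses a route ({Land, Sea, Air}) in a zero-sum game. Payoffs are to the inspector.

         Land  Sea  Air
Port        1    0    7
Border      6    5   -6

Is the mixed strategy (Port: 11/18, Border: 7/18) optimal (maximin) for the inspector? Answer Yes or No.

Yes

Against Land this mix gives (11/18)·1 + (7/18)·6 = 53/18.
Against Sea this mix gives (11/18)·0 + (7/18)·5 = 35/18.
Against Air this mix gives (11/18)·7 + (7/18)·(-6) = 35/18.
All of the smuggler's active replies (Sea, Air) yield 35/18, and no column does worse for the inspector. The mix makes the smuggler indifferent and guarantees 35/18, so it is optimal.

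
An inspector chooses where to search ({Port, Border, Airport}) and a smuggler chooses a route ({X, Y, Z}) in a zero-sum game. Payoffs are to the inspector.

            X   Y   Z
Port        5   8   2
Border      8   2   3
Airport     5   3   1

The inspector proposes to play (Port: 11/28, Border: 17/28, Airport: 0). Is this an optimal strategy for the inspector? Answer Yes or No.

Against X this mix gives (11/28)·5 + (17/28)·8 = 191/28.
Against Y this mix gives (11/28)·8 + (17/28)·2 = 61/14.
Against Z this mix gives (11/28)·2 + (17/28)·3 = 73/28.
The smuggler will play Z, holding the inspector to 73/28. Shifting weight toward the row that does better against Z would raise this floor (the equalizing mix achieves 20/7 against both Z and Y), so the proposed strategy is not optimal.

No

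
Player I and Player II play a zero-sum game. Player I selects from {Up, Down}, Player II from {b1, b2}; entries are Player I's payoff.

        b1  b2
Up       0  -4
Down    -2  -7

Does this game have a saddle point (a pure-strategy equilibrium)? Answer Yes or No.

Row minima: Up → -4, Down → -7; maximin = -4.
Column maxima: b1 → 0, b2 → -4; minimax = -4.
maximin = minimax = -4, so a saddle point exists.

Yes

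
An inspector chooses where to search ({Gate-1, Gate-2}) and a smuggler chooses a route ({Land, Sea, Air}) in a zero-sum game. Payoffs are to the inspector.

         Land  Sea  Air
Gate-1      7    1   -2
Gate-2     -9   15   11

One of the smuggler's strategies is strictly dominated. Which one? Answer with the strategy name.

Air holds the inspector's payoff strictly below Sea in every row: -2 < 1, 11 < 15.
So Sea is strictly dominated for the smuggler.

Sea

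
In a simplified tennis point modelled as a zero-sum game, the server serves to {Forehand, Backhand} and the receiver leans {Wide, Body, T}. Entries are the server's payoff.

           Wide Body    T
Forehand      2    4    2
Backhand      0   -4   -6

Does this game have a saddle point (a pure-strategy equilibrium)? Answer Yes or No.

Yes

Row minima: Forehand → 2, Backhand → -6; maximin = 2.
Column maxima: Wide → 2, Body → 4, T → 2; minimax = 2.
maximin = minimax = 2, so a saddle point exists.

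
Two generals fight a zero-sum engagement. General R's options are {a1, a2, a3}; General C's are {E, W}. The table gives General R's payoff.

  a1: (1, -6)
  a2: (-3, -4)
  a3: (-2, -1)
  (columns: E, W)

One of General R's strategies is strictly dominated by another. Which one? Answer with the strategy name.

a3 gives a strictly higher payoff than a2 against every column: -2 > -3, -1 > -4.
So a2 is strictly dominated and General R never plays it.

a2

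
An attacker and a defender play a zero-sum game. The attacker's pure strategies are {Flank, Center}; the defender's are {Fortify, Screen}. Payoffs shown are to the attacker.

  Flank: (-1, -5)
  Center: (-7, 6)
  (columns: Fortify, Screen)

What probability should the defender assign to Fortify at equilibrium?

Row minima: Flank → -5, Center → -7; maximin = -5.
Column maxima: Fortify → -1, Screen → 6; minimax = -1.
-5 ≠ -1, so there is no saddle point; optimal play is mixed.
Let the attacker play Flank with probability p. Expected payoff against Fortify: (-1)p + (-7)(1−p) = 6p − 7; against Screen: (-5)p + 6(1−p) = −11p + 6.
Setting these equal: 6p − 7 = −11p + 6 ⇒ 17p = 13 ⇒ p = 13/17, and the value is (6)·(13/17) − 7 = -41/17.
For the defender: with q = P(Fortify), equating Flank's and Center's payoffs gives 4q − 5 = −13q + 6 ⇒ q = 11/17.

11/17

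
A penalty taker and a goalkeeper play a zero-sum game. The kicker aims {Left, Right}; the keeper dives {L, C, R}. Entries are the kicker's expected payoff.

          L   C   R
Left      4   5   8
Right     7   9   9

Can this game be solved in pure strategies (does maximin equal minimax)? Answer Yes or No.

Yes

Row minima: Left → 4, Right → 7; maximin = 7.
Column maxima: L → 7, C → 9, R → 9; minimax = 7.
maximin = minimax = 7, so a saddle point exists.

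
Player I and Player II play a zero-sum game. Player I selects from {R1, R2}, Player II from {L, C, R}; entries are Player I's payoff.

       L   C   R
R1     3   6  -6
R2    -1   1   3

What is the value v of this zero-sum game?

Row minima: R1 → -6, R2 → -1; maximin = -1.
Column maxima: L → 3, C → 6, R → 3; minimax = 3.
-1 ≠ 3, so there is no saddle point; optimal play is mixed.
C is strictly dominated by L (it gives Player I strictly more in every row), so Player II never plays it.
On the remaining 2×2 (R1, R2 vs L, R):
Let Player I play R1 with probability p. Expected payoff against L: 3p + (-1)(1−p) = 4p − 1; against R: (-6)p + 3(1−p) = −9p + 3.
Setting these equal: 4p − 1 = −9p + 3 ⇒ 13p = 4 ⇒ p = 4/13, and the value is (4)·(4/13) − 1 = 3/13.
For Player II: with q = P(L), equating R1's and R2's payoffs gives 9q − 6 = −4q + 3 ⇒ q = 9/13.

3/13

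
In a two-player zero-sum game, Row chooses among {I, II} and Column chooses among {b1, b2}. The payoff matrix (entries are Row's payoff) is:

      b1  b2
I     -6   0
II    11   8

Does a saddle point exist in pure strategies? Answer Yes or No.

Row minima: I → -6, II → 8; maximin = 8.
Column maxima: b1 → 11, b2 → 8; minimax = 8.
maximin = minimax = 8, so a saddle point exists.

Yes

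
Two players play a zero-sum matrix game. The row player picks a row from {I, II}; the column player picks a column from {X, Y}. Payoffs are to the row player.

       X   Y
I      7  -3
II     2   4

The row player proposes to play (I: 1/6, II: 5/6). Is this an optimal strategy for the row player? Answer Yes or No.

Against X this mix gives (1/6)·7 + (5/6)·2 = 17/6.
Against Y this mix gives (1/6)·(-3) + (5/6)·4 = 17/6.
All of the column player's active replies (X, Y) yield 17/6, and no column does worse for the row player. The mix makes the column player indifferent and guarantees 17/6, so it is optimal.

Yes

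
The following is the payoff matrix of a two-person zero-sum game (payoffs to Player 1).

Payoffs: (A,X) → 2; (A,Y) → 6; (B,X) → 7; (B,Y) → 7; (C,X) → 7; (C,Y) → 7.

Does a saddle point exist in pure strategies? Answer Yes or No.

Row minima: A → 2, B → 7, C → 7; maximin = 7.
Column maxima: X → 7, Y → 7; minimax = 7.
maximin = minimax = 7, so a saddle point exists.

Yes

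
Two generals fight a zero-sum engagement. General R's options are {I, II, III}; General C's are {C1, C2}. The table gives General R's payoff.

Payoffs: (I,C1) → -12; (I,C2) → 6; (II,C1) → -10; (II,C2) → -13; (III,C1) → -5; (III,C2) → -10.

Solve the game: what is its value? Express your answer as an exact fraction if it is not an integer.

-150/23

Row minima: I → -12, II → -13, III → -10; maximin = -10.
Column maxima: C1 → -5, C2 → 6; minimax = -5.
-10 ≠ -5, so there is no saddle point; optimal play is mixed.
II is strictly dominated by III, so General R never plays it.
On the remaining 2×2 (I, III vs C1, C2):
Let General R play I with probability p. Expected payoff against C1: (-12)p + (-5)(1−p) = −7p − 5; against C2: 6p + (-10)(1−p) = 16p − 10.
Setting these equal: −7p − 5 = 16p − 10 ⇒ −23p = -5 ⇒ p = 5/23, and the value is (-7)·(5/23) − 5 = -150/23.
For General C: with q = P(C1), equating I's and III's payoffs gives −18q + 6 = 5q − 10 ⇒ q = 16/23.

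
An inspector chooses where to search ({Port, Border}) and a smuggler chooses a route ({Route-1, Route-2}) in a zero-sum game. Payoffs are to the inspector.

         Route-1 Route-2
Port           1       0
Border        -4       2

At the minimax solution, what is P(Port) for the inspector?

Row minima: Port → 0, Border → -4; maximin = 0.
Column maxima: Route-1 → 1, Route-2 → 2; minimax = 1.
0 ≠ 1, so there is no saddle point; optimal play is mixed.
Let the inspector play Port with probability p. Expected payoff against Route-1: 1p + (-4)(1−p) = 5p − 4; against Route-2: 0p + 2(1−p) = −2p + 2.
Setting these equal: 5p − 4 = −2p + 2 ⇒ 7p = 6 ⇒ p = 6/7, and the value is (5)·(6/7) − 4 = 2/7.
For the smuggler: with q = P(Route-1), equating Port's and Border's payoffs gives q = −6q + 2 ⇒ q = 2/7.

6/7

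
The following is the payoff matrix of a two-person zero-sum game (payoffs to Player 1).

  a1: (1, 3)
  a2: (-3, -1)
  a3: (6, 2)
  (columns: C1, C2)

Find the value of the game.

Row minima: a1 → 1, a2 → -3, a3 → 2; maximin = 2.
Column maxima: C1 → 6, C2 → 3; minimax = 3.
2 ≠ 3, so there is no saddle point; optimal play is mixed.
a2 is strictly dominated by a1, so Player 1 never plays it.
On the remaining 2×2 (a1, a3 vs C1, C2):
Let Player 1 play a1 with probability p. Expected payoff against C1: 1p + 6(1−p) = −5p + 6; against C2: 3p + 2(1−p) = p + 2.
Setting these equal: −5p + 6 = p + 2 ⇒ −6p = -4 ⇒ p = 2/3, and the value is (-5)·(2/3) + 6 = 8/3.
For Player 2: with q = P(C1), equating a1's and a3's payoffs gives −2q + 3 = 4q + 2 ⇒ q = 1/6.

8/3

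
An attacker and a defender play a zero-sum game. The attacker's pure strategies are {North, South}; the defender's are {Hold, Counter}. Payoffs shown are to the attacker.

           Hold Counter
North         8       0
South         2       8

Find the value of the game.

Row minima: North → 0, South → 2; maximin = 2.
Column maxima: Hold → 8, Counter → 8; minimax = 8.
2 ≠ 8, so there is no saddle point; optimal play is mixed.
Let the attacker play North with probability p. Expected payoff against Hold: 8p + 2(1−p) = 6p + 2; against Counter: 0p + 8(1−p) = −8p + 8.
Setting these equal: 6p + 2 = −8p + 8 ⇒ 14p = 6 ⇒ p = 3/7, and the value is (6)·(3/7) + 2 = 32/7.
For the defender: with q = P(Hold), equating North's and South's payoffs gives 8q = −6q + 8 ⇒ q = 4/7.

32/7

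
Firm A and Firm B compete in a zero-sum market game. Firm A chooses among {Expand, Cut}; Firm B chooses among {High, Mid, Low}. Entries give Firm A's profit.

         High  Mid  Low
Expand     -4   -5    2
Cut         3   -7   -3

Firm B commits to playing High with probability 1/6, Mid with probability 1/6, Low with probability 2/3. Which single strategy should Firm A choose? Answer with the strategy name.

Expand

Expected payoff of Expand: (1/6)·(-4) + (1/6)·(-5) + (2/3)·2 = -1/6.
Expected payoff of Cut: (1/6)·3 + (1/6)·(-7) + (2/3)·(-3) = -8/3.
The largest is -1/6, so Firm A's best response is Expand.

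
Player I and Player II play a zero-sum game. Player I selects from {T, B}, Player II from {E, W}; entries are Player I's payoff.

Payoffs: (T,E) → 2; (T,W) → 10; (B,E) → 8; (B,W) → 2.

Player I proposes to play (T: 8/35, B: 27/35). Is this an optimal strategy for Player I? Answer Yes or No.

Against E this mix gives (8/35)·2 + (27/35)·8 = 232/35.
Against W this mix gives (8/35)·10 + (27/35)·2 = 134/35.
Player II will play W, holding Player I to 134/35. Shifting weight toward the row that does better against W would raise this floor (the equalizing mix achieves 38/7 against both W and E), so the proposed strategy is not optimal.

No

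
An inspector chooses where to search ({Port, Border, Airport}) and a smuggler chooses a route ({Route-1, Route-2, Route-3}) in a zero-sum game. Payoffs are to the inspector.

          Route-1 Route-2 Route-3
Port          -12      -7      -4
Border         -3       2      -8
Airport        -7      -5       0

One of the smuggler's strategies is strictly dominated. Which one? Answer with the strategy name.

Route-2

Route-1 holds the inspector's payoff strictly below Route-2 in every row: -12 < -7, -3 < 2, -7 < -5.
So Route-2 is strictly dominated for the smuggler.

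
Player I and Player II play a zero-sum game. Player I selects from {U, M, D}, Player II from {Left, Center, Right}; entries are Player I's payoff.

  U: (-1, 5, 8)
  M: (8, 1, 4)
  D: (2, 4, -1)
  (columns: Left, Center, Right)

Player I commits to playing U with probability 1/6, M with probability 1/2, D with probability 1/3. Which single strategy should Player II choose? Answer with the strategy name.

If Player II plays Left, Player I's expected payoff is (1/6)·(-1) + (1/2)·8 + (1/3)·2 = 9/2.
If Player II plays Center, Player I's expected payoff is (1/6)·5 + (1/2)·1 + (1/3)·4 = 8/3.
If Player II plays Right, Player I's expected payoff is (1/6)·8 + (1/2)·4 + (1/3)·(-1) = 3.
Player II minimizes Player I's payoff; the smallest is 8/3, so the best response is Center.

Center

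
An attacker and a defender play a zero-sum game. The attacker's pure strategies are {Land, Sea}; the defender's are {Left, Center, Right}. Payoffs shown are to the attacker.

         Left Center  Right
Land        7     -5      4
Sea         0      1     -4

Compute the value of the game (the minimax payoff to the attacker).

-8/7

Row minima: Land → -5, Sea → -4; maximin = -4.
Column maxima: Left → 7, Center → 1, Right → 4; minimax = 1.
-4 ≠ 1, so there is no saddle point; optimal play is mixed.
Left is strictly dominated by Right (it gives the attacker strictly more in every row), so the defender never plays it.
On the remaining 2×2 (Land, Sea vs Center, Right):
Let the attacker play Land with probability p. Expected payoff against Center: (-5)p + 1(1−p) = −6p + 1; against Right: 4p + (-4)(1−p) = 8p − 4.
Setting these equal: −6p + 1 = 8p − 4 ⇒ −14p = -5 ⇒ p = 5/14, and the value is (-6)·(5/14) + 1 = -8/7.
For the defender: with q = P(Center), equating Land's and Sea's payoffs gives −9q + 4 = 5q − 4 ⇒ q = 4/7.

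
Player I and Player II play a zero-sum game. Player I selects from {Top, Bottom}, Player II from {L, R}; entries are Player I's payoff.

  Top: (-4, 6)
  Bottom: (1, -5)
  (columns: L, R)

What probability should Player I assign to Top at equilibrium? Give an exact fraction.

3/8

Row minima: Top → -4, Bottom → -5; maximin = -4.
Column maxima: L → 1, R → 6; minimax = 1.
-4 ≠ 1, so there is no saddle point; optimal play is mixed.
Let Player I play Top with probability p. Expected payoff against L: (-4)p + 1(1−p) = −5p + 1; against R: 6p + (-5)(1−p) = 11p − 5.
Setting these equal: −5p + 1 = 11p − 5 ⇒ −16p = -6 ⇒ p = 3/8, and the value is (-5)·(3/8) + 1 = -7/8.
For Player II: with q = P(L), equating Top's and Bottom's payoffs gives −10q + 6 = 6q − 5 ⇒ q = 11/16.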